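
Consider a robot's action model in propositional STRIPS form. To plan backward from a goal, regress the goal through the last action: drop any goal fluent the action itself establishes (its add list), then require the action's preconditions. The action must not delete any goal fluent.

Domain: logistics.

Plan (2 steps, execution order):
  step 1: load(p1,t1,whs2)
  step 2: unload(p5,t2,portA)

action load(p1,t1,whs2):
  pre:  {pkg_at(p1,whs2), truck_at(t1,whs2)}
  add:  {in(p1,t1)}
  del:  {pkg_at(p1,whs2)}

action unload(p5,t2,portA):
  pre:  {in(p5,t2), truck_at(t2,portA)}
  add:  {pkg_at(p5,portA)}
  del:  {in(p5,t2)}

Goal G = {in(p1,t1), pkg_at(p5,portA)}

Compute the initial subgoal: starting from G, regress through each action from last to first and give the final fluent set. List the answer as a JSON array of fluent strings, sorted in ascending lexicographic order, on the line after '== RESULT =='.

Regress step by step:
  through step 2 (unload(p5,t2,portA)): drop {pkg_at(p5,portA)}, keep {in(p1,t1)}, require {in(p5,t2), truck_at(t2,portA)}
    → {in(p1,t1), in(p5,t2), truck_at(t2,portA)}
  through step 1 (load(p1,t1,whs2)): drop {in(p1,t1)}, keep {in(p5,t2), truck_at(t2,portA)}, require {pkg_at(p1,whs2), truck_at(t1,whs2)}
    → {in(p5,t2), pkg_at(p1,whs2), truck_at(t1,whs2), truck_at(t2,portA)}

== RESULT ==
["in(p5,t2)", "pkg_at(p1,whs2)", "truck_at(t1,whs2)", "truck_at(t2,portA)"]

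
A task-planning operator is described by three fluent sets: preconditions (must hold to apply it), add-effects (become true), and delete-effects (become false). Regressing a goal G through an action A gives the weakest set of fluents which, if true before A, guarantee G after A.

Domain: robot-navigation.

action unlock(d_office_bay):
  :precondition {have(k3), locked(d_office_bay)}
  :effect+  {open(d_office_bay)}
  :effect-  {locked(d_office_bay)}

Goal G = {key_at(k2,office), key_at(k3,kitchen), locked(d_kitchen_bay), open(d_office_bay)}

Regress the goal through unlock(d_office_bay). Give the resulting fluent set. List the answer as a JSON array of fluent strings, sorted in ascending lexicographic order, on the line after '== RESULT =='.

Compute (G \ add) ∪ pre:
  G ∩ del = {}  (empty — regression defined)
  G \ add = {key_at(k2,office), key_at(k3,kitchen), locked(d_kitchen_bay), open(d_office_bay)} \ {open(d_office_bay)} = {key_at(k2,office), key_at(k3,kitchen), locked(d_kitchen_bay)}
  ∪ pre   = {key_at(k2,office), key_at(k3,kitchen), locked(d_kitchen_bay)} ∪ {have(k3), locked(d_office_bay)}
          = {have(k3), key_at(k2,office), key_at(k3,kitchen), locked(d_kitchen_bay), locked(d_office_bay)}

== RESULT ==
["have(k3)", "key_at(k2,office)", "key_at(k3,kitchen)", "locked(d_kitchen_bay)", "locked(d_office_bay)"]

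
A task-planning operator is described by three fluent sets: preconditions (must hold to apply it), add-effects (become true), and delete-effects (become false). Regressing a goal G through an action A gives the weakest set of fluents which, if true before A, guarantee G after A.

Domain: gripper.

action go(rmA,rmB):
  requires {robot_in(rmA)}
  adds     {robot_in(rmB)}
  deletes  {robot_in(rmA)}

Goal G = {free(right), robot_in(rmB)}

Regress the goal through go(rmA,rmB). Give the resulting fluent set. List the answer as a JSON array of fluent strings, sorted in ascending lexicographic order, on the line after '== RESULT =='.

Compute (G \ add) ∪ pre:
  G ∩ del = {}  (empty — regression defined)
  G \ add = {free(right), robot_in(rmB)} \ {robot_in(rmB)} = {free(right)}
  ∪ pre   = {free(right)} ∪ {robot_in(rmA)}
          = {free(right), robot_in(rmA)}

== RESULT ==
["free(right)", "robot_in(rmA)"]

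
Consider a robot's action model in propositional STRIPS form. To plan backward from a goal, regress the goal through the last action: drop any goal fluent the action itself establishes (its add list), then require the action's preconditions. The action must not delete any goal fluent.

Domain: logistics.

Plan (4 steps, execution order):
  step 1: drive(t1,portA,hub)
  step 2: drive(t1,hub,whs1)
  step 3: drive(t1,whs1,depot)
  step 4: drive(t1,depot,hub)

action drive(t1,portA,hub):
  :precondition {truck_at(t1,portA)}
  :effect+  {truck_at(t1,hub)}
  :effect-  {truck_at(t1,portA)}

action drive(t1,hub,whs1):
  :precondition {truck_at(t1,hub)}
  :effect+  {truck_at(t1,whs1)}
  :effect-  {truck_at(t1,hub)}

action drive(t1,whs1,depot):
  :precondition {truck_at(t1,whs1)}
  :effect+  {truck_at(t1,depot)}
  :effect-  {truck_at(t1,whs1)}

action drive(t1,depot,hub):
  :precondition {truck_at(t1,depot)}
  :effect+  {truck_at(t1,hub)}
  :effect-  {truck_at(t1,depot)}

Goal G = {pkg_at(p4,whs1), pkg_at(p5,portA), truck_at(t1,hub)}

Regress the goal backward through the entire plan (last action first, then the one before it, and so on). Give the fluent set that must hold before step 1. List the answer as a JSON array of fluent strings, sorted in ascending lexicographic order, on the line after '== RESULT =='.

Work backward from the goal:
  through step 4 (drive(t1,depot,hub)): drop {truck_at(t1,hub)}, keep {pkg_at(p4,whs1), pkg_at(p5,portA)}, require {truck_at(t1,depot)}
    → {pkg_at(p4,whs1), pkg_at(p5,portA), truck_at(t1,depot)}
  through step 3 (drive(t1,whs1,depot)): drop {truck_at(t1,depot)}, keep {pkg_at(p4,whs1), pkg_at(p5,portA)}, require {truck_at(t1,whs1)}
    → {pkg_at(p4,whs1), pkg_at(p5,portA), truck_at(t1,whs1)}
  through step 2 (drive(t1,hub,whs1)): drop {truck_at(t1,whs1)}, keep {pkg_at(p4,whs1), pkg_at(p5,portA)}, require {truck_at(t1,hub)}
    → {pkg_at(p4,whs1), pkg_at(p5,portA), truck_at(t1,hub)}
  through step 1 (drive(t1,portA,hub)): drop {truck_at(t1,hub)}, keep {pkg_at(p4,whs1), pkg_at(p5,portA)}, require {truck_at(t1,portA)}
    → {pkg_at(p4,whs1), pkg_at(p5,portA), truck_at(t1,portA)}

== RESULT ==
["pkg_at(p4,whs1)", "pkg_at(p5,portA)", "truck_at(t1,portA)"]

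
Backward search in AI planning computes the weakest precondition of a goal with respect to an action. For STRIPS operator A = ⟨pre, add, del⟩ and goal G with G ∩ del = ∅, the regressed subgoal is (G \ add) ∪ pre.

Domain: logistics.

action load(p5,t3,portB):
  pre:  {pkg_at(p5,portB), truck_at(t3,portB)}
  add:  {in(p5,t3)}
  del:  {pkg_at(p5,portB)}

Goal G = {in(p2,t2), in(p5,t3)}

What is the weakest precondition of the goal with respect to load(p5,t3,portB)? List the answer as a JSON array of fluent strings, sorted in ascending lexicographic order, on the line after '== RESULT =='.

Regress:
  G ∩ del = {}  (empty — regression defined)
  G \ add = {in(p2,t2), in(p5,t3)} \ {in(p5,t3)} = {in(p2,t2)}
  ∪ pre   = {in(p2,t2)} ∪ {pkg_at(p5,portB), truck_at(t3,portB)}
          = {in(p2,t2), pkg_at(p5,portB), truck_at(t3,portB)}

== RESULT ==
["in(p2,t2)", "pkg_at(p5,portB)", "truck_at(t3,portB)"]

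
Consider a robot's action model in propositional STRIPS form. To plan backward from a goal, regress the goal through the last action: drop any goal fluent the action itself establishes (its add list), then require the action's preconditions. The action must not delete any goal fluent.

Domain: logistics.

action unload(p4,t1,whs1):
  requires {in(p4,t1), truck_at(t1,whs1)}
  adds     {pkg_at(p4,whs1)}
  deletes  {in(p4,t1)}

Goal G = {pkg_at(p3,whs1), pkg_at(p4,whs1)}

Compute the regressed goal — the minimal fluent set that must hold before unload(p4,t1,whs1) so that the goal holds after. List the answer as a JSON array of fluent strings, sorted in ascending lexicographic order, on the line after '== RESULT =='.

Compute (G \ add) ∪ pre:
  G ∩ del = {}  (empty — regression defined)
  G \ add = {pkg_at(p3,whs1), pkg_at(p4,whs1)} \ {pkg_at(p4,whs1)} = {pkg_at(p3,whs1)}
  ∪ pre   = {pkg_at(p3,whs1)} ∪ {in(p4,t1), truck_at(t1,whs1)}
          = {in(p4,t1), pkg_at(p3,whs1), truck_at(t1,whs1)}

== RESULT ==
["in(p4,t1)", "pkg_at(p3,whs1)", "truck_at(t1,whs1)"]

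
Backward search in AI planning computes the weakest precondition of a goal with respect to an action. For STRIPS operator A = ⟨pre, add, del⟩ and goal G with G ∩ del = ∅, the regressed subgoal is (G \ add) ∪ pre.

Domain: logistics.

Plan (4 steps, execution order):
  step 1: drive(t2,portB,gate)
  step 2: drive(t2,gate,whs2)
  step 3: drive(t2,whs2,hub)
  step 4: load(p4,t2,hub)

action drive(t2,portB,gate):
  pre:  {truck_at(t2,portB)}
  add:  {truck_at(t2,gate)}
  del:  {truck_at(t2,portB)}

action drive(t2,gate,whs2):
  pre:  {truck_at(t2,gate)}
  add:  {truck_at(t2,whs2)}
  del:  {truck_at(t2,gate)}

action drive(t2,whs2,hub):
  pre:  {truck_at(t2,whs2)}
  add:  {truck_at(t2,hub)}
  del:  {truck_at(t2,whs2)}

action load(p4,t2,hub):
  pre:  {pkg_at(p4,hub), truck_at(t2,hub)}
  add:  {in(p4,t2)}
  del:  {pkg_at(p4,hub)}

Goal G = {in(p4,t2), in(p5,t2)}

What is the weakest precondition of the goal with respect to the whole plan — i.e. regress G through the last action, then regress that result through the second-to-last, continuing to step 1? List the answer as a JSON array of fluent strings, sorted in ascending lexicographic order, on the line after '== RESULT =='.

Work backward from the goal:
  through step 4 (load(p4,t2,hub)): drop {in(p4,t2)}, keep {in(p5,t2)}, require {pkg_at(p4,hub), truck_at(t2,hub)}
    → {in(p5,t2), pkg_at(p4,hub), truck_at(t2,hub)}
  through step 3 (drive(t2,whs2,hub)): drop {truck_at(t2,hub)}, keep {in(p5,t2), pkg_at(p4,hub)}, require {truck_at(t2,whs2)}
    → {in(p5,t2), pkg_at(p4,hub), truck_at(t2,whs2)}
  through step 2 (drive(t2,gate,whs2)): drop {truck_at(t2,whs2)}, keep {in(p5,t2), pkg_at(p4,hub)}, require {truck_at(t2,gate)}
    → {in(p5,t2), pkg_at(p4,hub), truck_at(t2,gate)}
  through step 1 (drive(t2,portB,gate)): drop {truck_at(t2,gate)}, keep {in(p5,t2), pkg_at(p4,hub)}, require {truck_at(t2,portB)}
    → {in(p5,t2), pkg_at(p4,hub), truck_at(t2,portB)}

== RESULT ==
["in(p5,t2)", "pkg_at(p4,hub)", "truck_at(t2,portB)"]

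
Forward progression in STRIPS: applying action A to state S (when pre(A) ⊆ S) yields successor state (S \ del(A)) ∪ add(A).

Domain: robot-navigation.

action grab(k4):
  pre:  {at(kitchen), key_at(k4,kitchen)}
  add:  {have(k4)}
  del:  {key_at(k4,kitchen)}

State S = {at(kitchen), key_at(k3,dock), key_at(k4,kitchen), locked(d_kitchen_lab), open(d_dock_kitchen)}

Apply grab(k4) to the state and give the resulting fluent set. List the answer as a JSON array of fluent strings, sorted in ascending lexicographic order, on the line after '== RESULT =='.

Progress:
  pre ⊆ S: {at(kitchen), key_at(k4,kitchen)} ⊆ S  — applicable
  S \ del = {at(kitchen), key_at(k3,dock), locked(d_kitchen_lab), open(d_dock_kitchen)}
  ∪ add   = {at(kitchen), have(k4), key_at(k3,dock), locked(d_kitchen_lab), open(d_dock_kitchen)}

== RESULT ==
["at(kitchen)", "have(k4)", "key_at(k3,dock)", "locked(d_kitchen_lab)", "open(d_dock_kitchen)"]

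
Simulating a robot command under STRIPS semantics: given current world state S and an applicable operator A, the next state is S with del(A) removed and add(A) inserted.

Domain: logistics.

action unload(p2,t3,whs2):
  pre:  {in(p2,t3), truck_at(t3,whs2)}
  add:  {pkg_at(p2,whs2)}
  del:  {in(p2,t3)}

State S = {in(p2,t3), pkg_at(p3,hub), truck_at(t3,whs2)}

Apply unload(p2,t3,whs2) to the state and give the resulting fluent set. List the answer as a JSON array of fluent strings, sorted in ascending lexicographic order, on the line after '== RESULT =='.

Progress:
  pre ⊆ S: {in(p2,t3), truck_at(t3,whs2)} ⊆ S  — applicable
  S \ del = {pkg_at(p3,hub), truck_at(t3,whs2)}
  ∪ add   = {pkg_at(p2,whs2), pkg_at(p3,hub), truck_at(t3,whs2)}

== RESULT ==
["pkg_at(p2,whs2)", "pkg_at(p3,hub)", "truck_at(t3,whs2)"]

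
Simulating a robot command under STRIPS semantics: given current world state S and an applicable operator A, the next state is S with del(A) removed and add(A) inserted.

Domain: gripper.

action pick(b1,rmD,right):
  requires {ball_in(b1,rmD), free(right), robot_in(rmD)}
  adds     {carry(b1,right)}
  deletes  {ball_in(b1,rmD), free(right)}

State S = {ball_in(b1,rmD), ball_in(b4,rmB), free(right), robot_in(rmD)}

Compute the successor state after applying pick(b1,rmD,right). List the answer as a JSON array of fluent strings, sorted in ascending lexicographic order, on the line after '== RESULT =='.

Compute (S \ del) ∪ add:
  pre ⊆ S: {ball_in(b1,rmD), free(right), robot_in(rmD)} ⊆ S  — applicable
  S \ del = {ball_in(b4,rmB), robot_in(rmD)}
  ∪ add   = {ball_in(b4,rmB), carry(b1,right), robot_in(rmD)}

== RESULT ==
["ball_in(b4,rmB)", "carry(b1,right)", "robot_in(rmD)"]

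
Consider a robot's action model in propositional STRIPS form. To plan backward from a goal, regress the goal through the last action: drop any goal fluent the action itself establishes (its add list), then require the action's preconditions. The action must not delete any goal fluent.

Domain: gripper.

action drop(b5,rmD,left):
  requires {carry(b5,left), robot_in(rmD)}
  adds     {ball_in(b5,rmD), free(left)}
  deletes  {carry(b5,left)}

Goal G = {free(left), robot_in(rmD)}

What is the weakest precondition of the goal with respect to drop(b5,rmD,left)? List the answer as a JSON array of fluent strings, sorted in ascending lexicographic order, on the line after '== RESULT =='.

Regress:
  G ∩ del = {}  (empty — regression defined)
  G \ add = {free(left), robot_in(rmD)} \ {ball_in(b5,rmD), free(left)} = {robot_in(rmD)}
  ∪ pre   = {robot_in(rmD)} ∪ {carry(b5,left), robot_in(rmD)}
          = {carry(b5,left), robot_in(rmD)}

== RESULT ==
["carry(b5,left)", "robot_in(rmD)"]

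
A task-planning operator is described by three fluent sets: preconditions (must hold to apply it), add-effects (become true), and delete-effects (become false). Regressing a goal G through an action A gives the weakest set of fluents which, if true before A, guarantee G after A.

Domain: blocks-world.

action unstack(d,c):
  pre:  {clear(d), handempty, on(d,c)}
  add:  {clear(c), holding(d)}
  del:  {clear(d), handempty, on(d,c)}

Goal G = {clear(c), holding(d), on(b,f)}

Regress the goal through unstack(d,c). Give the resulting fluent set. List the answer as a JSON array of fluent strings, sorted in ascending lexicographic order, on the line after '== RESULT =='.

Compute (G \ add) ∪ pre:
  G ∩ del = {}  (empty — regression defined)
  G \ add = {clear(c), holding(d), on(b,f)} \ {clear(c), holding(d)} = {on(b,f)}
  ∪ pre   = {on(b,f)} ∪ {clear(d), handempty, on(d,c)}
          = {clear(d), handempty, on(b,f), on(d,c)}

== RESULT ==
["clear(d)", "handempty", "on(b,f)", "on(d,c)"]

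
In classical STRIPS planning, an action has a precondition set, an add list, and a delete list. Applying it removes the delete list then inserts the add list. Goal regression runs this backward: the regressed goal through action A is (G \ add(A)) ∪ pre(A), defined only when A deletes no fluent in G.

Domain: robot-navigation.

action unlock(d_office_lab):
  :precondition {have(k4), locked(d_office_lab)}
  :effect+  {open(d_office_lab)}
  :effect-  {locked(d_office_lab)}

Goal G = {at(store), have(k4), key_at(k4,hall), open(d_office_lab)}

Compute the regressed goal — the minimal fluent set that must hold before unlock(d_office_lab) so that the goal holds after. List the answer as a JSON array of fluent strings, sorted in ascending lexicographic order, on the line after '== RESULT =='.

Regress:
  G ∩ del = {}  (empty — regression defined)
  G \ add = {at(store), have(k4), key_at(k4,hall), open(d_office_lab)} \ {open(d_office_lab)} = {at(store), have(k4), key_at(k4,hall)}
  ∪ pre   = {at(store), have(k4), key_at(k4,hall)} ∪ {have(k4), locked(d_office_lab)}
          = {at(store), have(k4), key_at(k4,hall), locked(d_office_lab)}

== RESULT ==
["at(store)", "have(k4)", "key_at(k4,hall)", "locked(d_office_lab)"]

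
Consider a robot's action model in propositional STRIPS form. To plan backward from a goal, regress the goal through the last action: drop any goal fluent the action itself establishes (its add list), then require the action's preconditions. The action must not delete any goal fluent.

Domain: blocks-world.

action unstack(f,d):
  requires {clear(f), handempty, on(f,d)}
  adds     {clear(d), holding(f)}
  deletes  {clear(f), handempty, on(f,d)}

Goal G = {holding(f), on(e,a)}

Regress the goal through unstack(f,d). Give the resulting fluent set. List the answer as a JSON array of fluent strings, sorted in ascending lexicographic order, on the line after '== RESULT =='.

Compute (G \ add) ∪ pre:
  G ∩ del = {}  (empty — regression defined)
  G \ add = {holding(f), on(e,a)} \ {clear(d), holding(f)} = {on(e,a)}
  ∪ pre   = {on(e,a)} ∪ {clear(f), handempty, on(f,d)}
          = {clear(f), handempty, on(e,a), on(f,d)}

== RESULT ==
["clear(f)", "handempty", "on(e,a)", "on(f,d)"]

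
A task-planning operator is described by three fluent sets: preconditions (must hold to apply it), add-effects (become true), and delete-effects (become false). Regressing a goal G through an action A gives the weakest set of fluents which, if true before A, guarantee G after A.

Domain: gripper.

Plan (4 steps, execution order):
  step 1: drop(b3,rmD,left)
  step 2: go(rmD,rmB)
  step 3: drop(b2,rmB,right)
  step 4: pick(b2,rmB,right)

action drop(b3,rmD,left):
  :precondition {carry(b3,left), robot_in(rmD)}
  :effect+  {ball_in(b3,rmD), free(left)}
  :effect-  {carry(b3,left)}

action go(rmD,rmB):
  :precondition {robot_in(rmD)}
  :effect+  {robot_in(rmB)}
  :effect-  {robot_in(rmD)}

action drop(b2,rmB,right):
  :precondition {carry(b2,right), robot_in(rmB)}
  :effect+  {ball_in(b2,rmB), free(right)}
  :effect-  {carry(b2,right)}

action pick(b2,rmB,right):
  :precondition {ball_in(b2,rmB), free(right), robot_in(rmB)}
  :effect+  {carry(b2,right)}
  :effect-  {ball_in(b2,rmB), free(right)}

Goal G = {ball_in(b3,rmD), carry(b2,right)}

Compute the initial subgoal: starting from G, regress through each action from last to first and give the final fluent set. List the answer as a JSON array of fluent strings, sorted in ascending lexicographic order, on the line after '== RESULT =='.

Work backward from the goal:
  through step 4 (pick(b2,rmB,right)): drop {carry(b2,right)}, keep {ball_in(b3,rmD)}, require {ball_in(b2,rmB), free(right), robot_in(rmB)}
    → {ball_in(b2,rmB), ball_in(b3,rmD), free(right), robot_in(rmB)}
  through step 3 (drop(b2,rmB,right)): drop {ball_in(b2,rmB), free(right)}, keep {ball_in(b3,rmD), robot_in(rmB)}, require {carry(b2,right), robot_in(rmB)}
    → {ball_in(b3,rmD), carry(b2,right), robot_in(rmB)}
  through step 2 (go(rmD,rmB)): drop {robot_in(rmB)}, keep {ball_in(b3,rmD), carry(b2,right)}, require {robot_in(rmD)}
    → {ball_in(b3,rmD), carry(b2,right), robot_in(rmD)}
  through step 1 (drop(b3,rmD,left)): drop {ball_in(b3,rmD)}, keep {carry(b2,right), robot_in(rmD)}, require {carry(b3,left), robot_in(rmD)}
    → {carry(b2,right), carry(b3,left), robot_in(rmD)}

== RESULT ==
["carry(b2,right)", "carry(b3,left)", "robot_in(rmD)"]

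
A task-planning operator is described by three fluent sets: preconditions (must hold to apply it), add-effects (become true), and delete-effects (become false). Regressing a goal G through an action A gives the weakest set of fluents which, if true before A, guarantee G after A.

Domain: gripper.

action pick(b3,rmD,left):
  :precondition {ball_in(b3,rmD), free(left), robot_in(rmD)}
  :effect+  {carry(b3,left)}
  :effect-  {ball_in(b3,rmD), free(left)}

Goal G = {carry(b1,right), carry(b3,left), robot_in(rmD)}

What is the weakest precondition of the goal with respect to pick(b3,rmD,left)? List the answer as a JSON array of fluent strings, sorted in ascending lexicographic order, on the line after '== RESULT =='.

Compute (G \ add) ∪ pre:
  G ∩ del = {}  (empty — regression defined)
  G \ add = {carry(b1,right), carry(b3,left), robot_in(rmD)} \ {carry(b3,left)} = {carry(b1,right), robot_in(rmD)}
  ∪ pre   = {carry(b1,right), robot_in(rmD)} ∪ {ball_in(b3,rmD), free(left), robot_in(rmD)}
          = {ball_in(b3,rmD), carry(b1,right), free(left), robot_in(rmD)}

== RESULT ==
["ball_in(b3,rmD)", "carry(b1,right)", "free(left)", "robot_in(rmD)"]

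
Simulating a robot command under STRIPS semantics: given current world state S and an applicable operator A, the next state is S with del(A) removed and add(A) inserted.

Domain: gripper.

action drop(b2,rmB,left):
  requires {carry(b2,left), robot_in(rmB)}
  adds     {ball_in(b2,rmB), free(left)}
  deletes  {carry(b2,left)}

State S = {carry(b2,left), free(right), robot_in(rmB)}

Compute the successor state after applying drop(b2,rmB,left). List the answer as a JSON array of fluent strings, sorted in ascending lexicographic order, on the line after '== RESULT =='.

Compute (S \ del) ∪ add:
  pre ⊆ S: {carry(b2,left), robot_in(rmB)} ⊆ S  — applicable
  S \ del = {free(right), robot_in(rmB)}
  ∪ add   = {ball_in(b2,rmB), free(left), free(right), robot_in(rmB)}

== RESULT ==
["ball_in(b2,rmB)", "free(left)", "free(right)", "robot_in(rmB)"]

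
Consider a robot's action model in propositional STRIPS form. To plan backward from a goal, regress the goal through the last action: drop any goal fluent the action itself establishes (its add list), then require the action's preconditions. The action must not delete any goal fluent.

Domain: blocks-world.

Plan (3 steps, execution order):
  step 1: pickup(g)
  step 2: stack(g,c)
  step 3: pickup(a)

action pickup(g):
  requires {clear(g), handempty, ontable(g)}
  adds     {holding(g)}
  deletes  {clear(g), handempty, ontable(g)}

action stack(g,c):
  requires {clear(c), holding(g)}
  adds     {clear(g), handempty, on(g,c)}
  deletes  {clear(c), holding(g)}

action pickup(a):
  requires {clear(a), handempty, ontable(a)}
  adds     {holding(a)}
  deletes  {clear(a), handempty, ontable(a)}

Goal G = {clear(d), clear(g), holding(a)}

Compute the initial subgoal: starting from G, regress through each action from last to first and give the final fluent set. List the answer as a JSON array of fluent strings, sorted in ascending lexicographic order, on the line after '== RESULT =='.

Work backward from the goal:
  through step 3 (pickup(a)): drop {holding(a)}, keep {clear(d), clear(g)}, require {clear(a), handempty, ontable(a)}
    → {clear(a), clear(d), clear(g), handempty, ontable(a)}
  through step 2 (stack(g,c)): drop {clear(g), handempty}, keep {clear(a), clear(d), ontable(a)}, require {clear(c), holding(g)}
    → {clear(a), clear(c), clear(d), holding(g), ontable(a)}
  through step 1 (pickup(g)): drop {holding(g)}, keep {clear(a), clear(c), clear(d), ontable(a)}, require {clear(g), handempty, ontable(g)}
    → {clear(a), clear(c), clear(d), clear(g), handempty, ontable(a), ontable(g)}

== RESULT ==
["clear(a)", "clear(c)", "clear(d)", "clear(g)", "handempty", "ontable(a)", "ontable(g)"]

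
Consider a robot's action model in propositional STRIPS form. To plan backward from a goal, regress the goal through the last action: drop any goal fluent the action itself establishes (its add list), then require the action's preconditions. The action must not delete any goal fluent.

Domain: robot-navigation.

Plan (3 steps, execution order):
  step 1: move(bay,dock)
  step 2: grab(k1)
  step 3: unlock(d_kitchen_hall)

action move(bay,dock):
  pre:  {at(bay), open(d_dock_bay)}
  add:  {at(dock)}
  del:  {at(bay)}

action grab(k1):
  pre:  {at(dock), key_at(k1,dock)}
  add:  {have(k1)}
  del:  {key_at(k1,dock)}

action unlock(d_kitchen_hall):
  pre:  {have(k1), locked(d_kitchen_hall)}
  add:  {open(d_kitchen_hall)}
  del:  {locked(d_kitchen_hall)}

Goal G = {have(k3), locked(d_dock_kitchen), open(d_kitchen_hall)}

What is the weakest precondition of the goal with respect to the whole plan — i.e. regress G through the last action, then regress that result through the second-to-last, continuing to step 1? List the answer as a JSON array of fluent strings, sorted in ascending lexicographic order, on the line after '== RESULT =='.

Regress step by step:
  through step 3 (unlock(d_kitchen_hall)): drop {open(d_kitchen_hall)}, keep {have(k3), locked(d_dock_kitchen)}, require {have(k1), locked(d_kitchen_hall)}
    → {have(k1), have(k3), locked(d_dock_kitchen), locked(d_kitchen_hall)}
  through step 2 (grab(k1)): drop {have(k1)}, keep {have(k3), locked(d_dock_kitchen), locked(d_kitchen_hall)}, require {at(dock), key_at(k1,dock)}
    → {at(dock), have(k3), key_at(k1,dock), locked(d_dock_kitchen), locked(d_kitchen_hall)}
  through step 1 (move(bay,dock)): drop {at(dock)}, keep {have(k3), key_at(k1,dock), locked(d_dock_kitchen), locked(d_kitchen_hall)}, require {at(bay), open(d_dock_bay)}
    → {at(bay), have(k3), key_at(k1,dock), locked(d_dock_kitchen), locked(d_kitchen_hall), open(d_dock_bay)}

== RESULT ==
["at(bay)", "have(k3)", "key_at(k1,dock)", "locked(d_dock_kitchen)", "locked(d_kitchen_hall)", "open(d_dock_bay)"]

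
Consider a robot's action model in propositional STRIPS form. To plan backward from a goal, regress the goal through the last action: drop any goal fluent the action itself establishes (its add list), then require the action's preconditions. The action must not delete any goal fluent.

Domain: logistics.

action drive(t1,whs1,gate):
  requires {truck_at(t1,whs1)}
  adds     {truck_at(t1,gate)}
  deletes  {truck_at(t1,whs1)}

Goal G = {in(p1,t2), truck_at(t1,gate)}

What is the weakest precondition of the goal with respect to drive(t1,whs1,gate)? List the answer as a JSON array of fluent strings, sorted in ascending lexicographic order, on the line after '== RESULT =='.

Regress:
  G ∩ del = {}  (empty — regression defined)
  G \ add = {in(p1,t2), truck_at(t1,gate)} \ {truck_at(t1,gate)} = {in(p1,t2)}
  ∪ pre   = {in(p1,t2)} ∪ {truck_at(t1,whs1)}
          = {in(p1,t2), truck_at(t1,whs1)}

== RESULT ==
["in(p1,t2)", "truck_at(t1,whs1)"]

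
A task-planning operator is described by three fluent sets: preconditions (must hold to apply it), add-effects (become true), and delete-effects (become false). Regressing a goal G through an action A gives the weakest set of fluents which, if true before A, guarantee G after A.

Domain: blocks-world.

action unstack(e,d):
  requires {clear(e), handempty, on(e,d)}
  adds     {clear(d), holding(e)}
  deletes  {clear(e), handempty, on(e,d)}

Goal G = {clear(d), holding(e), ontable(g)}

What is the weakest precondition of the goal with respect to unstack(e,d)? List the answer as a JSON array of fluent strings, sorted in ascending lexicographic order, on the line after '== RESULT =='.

Compute (G \ add) ∪ pre:
  G ∩ del = {}  (empty — regression defined)
  G \ add = {clear(d), holding(e), ontable(g)} \ {clear(d), holding(e)} = {ontable(g)}
  ∪ pre   = {ontable(g)} ∪ {clear(e), handempty, on(e,d)}
          = {clear(e), handempty, on(e,d), ontable(g)}

== RESULT ==
["clear(e)", "handempty", "on(e,d)", "ontable(g)"]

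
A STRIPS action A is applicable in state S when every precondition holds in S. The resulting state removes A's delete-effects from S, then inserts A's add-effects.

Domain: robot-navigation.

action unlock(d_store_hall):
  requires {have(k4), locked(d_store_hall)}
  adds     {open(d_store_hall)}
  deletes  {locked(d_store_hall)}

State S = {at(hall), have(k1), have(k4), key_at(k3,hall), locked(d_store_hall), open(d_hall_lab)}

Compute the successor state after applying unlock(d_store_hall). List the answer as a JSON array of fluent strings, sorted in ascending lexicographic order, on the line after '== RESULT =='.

Progress:
  pre ⊆ S: {have(k4), locked(d_store_hall)} ⊆ S  — applicable
  S \ del = {at(hall), have(k1), have(k4), key_at(k3,hall), open(d_hall_lab)}
  ∪ add   = {at(hall), have(k1), have(k4), key_at(k3,hall), open(d_hall_lab), open(d_store_hall)}

== RESULT ==
["at(hall)", "have(k1)", "have(k4)", "key_at(k3,hall)", "open(d_hall_lab)", "open(d_store_hall)"]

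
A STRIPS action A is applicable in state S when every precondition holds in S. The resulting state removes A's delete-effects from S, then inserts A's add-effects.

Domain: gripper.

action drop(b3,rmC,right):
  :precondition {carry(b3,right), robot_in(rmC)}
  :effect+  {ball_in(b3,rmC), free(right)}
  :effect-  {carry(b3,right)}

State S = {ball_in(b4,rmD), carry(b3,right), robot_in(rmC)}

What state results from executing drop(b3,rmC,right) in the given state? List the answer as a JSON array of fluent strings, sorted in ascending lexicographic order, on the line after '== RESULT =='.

Progress:
  pre ⊆ S: {carry(b3,right), robot_in(rmC)} ⊆ S  — applicable
  S \ del = {ball_in(b4,rmD), robot_in(rmC)}
  ∪ add   = {ball_in(b3,rmC), ball_in(b4,rmD), free(right), robot_in(rmC)}

== RESULT ==
["ball_in(b3,rmC)", "ball_in(b4,rmD)", "free(right)", "robot_in(rmC)"]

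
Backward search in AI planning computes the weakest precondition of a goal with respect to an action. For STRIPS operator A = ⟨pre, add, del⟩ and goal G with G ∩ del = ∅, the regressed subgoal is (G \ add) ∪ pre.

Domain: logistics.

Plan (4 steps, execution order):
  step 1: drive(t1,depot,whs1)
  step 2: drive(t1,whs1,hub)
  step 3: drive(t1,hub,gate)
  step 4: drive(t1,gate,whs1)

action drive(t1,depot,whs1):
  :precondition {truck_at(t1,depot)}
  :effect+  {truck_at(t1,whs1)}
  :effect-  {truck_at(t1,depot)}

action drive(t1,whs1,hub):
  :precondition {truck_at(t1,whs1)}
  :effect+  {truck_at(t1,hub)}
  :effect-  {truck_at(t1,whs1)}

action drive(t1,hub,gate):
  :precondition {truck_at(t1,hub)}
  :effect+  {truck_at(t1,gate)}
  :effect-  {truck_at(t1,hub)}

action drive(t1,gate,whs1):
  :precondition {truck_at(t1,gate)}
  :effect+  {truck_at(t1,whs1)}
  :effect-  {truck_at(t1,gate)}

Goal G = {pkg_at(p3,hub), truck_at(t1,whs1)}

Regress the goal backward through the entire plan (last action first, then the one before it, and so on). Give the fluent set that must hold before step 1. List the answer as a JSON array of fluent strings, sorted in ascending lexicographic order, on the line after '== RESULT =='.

Work backward from the goal:
  through step 4 (drive(t1,gate,whs1)): drop {truck_at(t1,whs1)}, keep {pkg_at(p3,hub)}, require {truck_at(t1,gate)}
    → {pkg_at(p3,hub), truck_at(t1,gate)}
  through step 3 (drive(t1,hub,gate)): drop {truck_at(t1,gate)}, keep {pkg_at(p3,hub)}, require {truck_at(t1,hub)}
    → {pkg_at(p3,hub), truck_at(t1,hub)}
  through step 2 (drive(t1,whs1,hub)): drop {truck_at(t1,hub)}, keep {pkg_at(p3,hub)}, require {truck_at(t1,whs1)}
    → {pkg_at(p3,hub), truck_at(t1,whs1)}
  through step 1 (drive(t1,depot,whs1)): drop {truck_at(t1,whs1)}, keep {pkg_at(p3,hub)}, require {truck_at(t1,depot)}
    → {pkg_at(p3,hub), truck_at(t1,depot)}

== RESULT ==
["pkg_at(p3,hub)", "truck_at(t1,depot)"]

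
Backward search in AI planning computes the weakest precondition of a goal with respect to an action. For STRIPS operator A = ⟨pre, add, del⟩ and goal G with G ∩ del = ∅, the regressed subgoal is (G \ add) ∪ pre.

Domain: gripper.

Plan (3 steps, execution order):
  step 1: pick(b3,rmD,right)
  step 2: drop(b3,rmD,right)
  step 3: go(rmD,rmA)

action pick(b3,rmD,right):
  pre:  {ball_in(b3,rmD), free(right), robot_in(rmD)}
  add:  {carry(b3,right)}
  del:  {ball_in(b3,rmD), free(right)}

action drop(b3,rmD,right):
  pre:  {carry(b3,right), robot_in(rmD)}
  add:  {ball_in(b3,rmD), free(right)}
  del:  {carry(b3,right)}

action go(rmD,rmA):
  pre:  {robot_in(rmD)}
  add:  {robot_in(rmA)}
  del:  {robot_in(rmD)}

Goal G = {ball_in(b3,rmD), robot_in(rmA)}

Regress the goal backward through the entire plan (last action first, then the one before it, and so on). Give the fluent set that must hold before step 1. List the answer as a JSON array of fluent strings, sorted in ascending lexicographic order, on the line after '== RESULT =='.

Work backward from the goal:
  through step 3 (go(rmD,rmA)): drop {robot_in(rmA)}, keep {ball_in(b3,rmD)}, require {robot_in(rmD)}
    → {ball_in(b3,rmD), robot_in(rmD)}
  through step 2 (drop(b3,rmD,right)): drop {ball_in(b3,rmD)}, keep {robot_in(rmD)}, require {carry(b3,right), robot_in(rmD)}
    → {carry(b3,right), robot_in(rmD)}
  through step 1 (pick(b3,rmD,right)): drop {carry(b3,right)}, keep {robot_in(rmD)}, require {ball_in(b3,rmD), free(right), robot_in(rmD)}
    → {ball_in(b3,rmD), free(right), robot_in(rmD)}

== RESULT ==
["ball_in(b3,rmD)", "free(right)", "robot_in(rmD)"]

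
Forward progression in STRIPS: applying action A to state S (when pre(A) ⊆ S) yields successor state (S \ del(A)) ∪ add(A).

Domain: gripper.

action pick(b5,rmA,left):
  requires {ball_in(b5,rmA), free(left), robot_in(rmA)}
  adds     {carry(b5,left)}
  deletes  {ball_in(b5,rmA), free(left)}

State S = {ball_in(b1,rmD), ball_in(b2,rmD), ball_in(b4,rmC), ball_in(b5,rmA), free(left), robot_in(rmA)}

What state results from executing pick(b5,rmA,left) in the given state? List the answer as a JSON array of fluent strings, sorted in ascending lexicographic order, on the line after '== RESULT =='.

Compute (S \ del) ∪ add:
  pre ⊆ S: {ball_in(b5,rmA), free(left), robot_in(rmA)} ⊆ S  — applicable
  S \ del = {ball_in(b1,rmD), ball_in(b2,rmD), ball_in(b4,rmC), robot_in(rmA)}
  ∪ add   = {ball_in(b1,rmD), ball_in(b2,rmD), ball_in(b4,rmC), carry(b5,left), robot_in(rmA)}

== RESULT ==
["ball_in(b1,rmD)", "ball_in(b2,rmD)", "ball_in(b4,rmC)", "carry(b5,left)", "robot_in(rmA)"]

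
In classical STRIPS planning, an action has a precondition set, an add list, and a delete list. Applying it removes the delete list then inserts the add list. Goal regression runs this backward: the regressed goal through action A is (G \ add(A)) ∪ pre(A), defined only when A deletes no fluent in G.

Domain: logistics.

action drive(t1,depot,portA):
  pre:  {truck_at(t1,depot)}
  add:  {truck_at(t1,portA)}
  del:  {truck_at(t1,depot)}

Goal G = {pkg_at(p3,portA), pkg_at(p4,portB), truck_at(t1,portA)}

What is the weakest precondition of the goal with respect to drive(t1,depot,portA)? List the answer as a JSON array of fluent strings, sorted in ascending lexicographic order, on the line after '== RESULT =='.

Regress:
  G ∩ del = {}  (empty — regression defined)
  G \ add = {pkg_at(p3,portA), pkg_at(p4,portB), truck_at(t1,portA)} \ {truck_at(t1,portA)} = {pkg_at(p3,portA), pkg_at(p4,portB)}
  ∪ pre   = {pkg_at(p3,portA), pkg_at(p4,portB)} ∪ {truck_at(t1,depot)}
          = {pkg_at(p3,portA), pkg_at(p4,portB), truck_at(t1,depot)}

== RESULT ==
["pkg_at(p3,portA)", "pkg_at(p4,portB)", "truck_at(t1,depot)"]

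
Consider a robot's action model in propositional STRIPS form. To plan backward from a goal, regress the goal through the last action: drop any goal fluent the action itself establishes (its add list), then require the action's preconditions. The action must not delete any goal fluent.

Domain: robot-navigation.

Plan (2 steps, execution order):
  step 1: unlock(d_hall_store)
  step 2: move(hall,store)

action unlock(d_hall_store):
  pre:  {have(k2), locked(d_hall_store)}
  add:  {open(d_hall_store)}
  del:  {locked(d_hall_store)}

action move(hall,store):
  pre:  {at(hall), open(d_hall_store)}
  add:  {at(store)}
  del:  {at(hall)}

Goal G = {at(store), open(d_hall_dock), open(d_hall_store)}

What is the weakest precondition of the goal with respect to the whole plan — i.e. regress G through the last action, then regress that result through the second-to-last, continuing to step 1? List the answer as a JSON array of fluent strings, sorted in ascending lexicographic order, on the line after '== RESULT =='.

Work backward from the goal:
  through step 2 (move(hall,store)): drop {at(store)}, keep {open(d_hall_dock), open(d_hall_store)}, require {at(hall), open(d_hall_store)}
    → {at(hall), open(d_hall_dock), open(d_hall_store)}
  through step 1 (unlock(d_hall_store)): drop {open(d_hall_store)}, keep {at(hall), open(d_hall_dock)}, require {have(k2), locked(d_hall_store)}
    → {at(hall), have(k2), locked(d_hall_store), open(d_hall_dock)}

== RESULT ==
["at(hall)", "have(k2)", "locked(d_hall_store)", "open(d_hall_dock)"]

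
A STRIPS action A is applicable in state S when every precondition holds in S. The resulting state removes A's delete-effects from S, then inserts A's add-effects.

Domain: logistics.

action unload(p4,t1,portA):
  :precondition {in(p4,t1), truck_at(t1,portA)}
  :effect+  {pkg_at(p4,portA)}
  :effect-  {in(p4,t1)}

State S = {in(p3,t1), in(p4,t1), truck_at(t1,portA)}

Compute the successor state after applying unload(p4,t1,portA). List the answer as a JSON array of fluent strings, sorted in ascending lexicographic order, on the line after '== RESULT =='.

Progress:
  pre ⊆ S: {in(p4,t1), truck_at(t1,portA)} ⊆ S  — applicable
  S \ del = {in(p3,t1), truck_at(t1,portA)}
  ∪ add   = {in(p3,t1), pkg_at(p4,portA), truck_at(t1,portA)}

== RESULT ==
["in(p3,t1)", "pkg_at(p4,portA)", "truck_at(t1,portA)"]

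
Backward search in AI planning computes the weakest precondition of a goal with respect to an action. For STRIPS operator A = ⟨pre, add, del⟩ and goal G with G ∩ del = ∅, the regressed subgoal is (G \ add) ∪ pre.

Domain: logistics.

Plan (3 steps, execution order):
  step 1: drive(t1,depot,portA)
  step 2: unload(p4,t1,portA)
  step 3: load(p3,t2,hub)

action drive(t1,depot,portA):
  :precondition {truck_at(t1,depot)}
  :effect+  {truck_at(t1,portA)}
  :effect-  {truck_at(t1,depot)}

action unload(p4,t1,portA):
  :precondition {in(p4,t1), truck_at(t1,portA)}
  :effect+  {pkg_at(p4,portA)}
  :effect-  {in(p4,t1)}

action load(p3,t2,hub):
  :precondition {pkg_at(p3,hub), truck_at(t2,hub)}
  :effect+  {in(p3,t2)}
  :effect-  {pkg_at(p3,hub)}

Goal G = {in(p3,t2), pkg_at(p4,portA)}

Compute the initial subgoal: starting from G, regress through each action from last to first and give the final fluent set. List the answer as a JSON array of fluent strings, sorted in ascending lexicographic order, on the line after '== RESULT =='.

Work backward from the goal:
  through step 3 (load(p3,t2,hub)): drop {in(p3,t2)}, keep {pkg_at(p4,portA)}, require {pkg_at(p3,hub), truck_at(t2,hub)}
    → {pkg_at(p3,hub), pkg_at(p4,portA), truck_at(t2,hub)}
  through step 2 (unload(p4,t1,portA)): drop {pkg_at(p4,portA)}, keep {pkg_at(p3,hub), truck_at(t2,hub)}, require {in(p4,t1), truck_at(t1,portA)}
    → {in(p4,t1), pkg_at(p3,hub), truck_at(t1,portA), truck_at(t2,hub)}
  through step 1 (drive(t1,depot,portA)): drop {truck_at(t1,portA)}, keep {in(p4,t1), pkg_at(p3,hub), truck_at(t2,hub)}, require {truck_at(t1,depot)}
    → {in(p4,t1), pkg_at(p3,hub), truck_at(t1,depot), truck_at(t2,hub)}

== RESULT ==
["in(p4,t1)", "pkg_at(p3,hub)", "truck_at(t1,depot)", "truck_at(t2,hub)"]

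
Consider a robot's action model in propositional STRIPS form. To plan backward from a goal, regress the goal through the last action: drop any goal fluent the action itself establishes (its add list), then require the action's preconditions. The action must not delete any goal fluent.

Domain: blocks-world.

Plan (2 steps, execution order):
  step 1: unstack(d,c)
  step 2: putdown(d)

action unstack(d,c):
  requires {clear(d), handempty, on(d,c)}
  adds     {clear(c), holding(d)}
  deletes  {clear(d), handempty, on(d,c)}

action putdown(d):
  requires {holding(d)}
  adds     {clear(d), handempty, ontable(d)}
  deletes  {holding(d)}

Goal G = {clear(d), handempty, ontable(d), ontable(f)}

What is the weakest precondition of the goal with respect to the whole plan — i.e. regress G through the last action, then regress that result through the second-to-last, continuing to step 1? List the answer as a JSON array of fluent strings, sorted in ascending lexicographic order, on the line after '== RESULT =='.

Work backward from the goal:
  through step 2 (putdown(d)): drop {clear(d), handempty, ontable(d)}, keep {ontable(f)}, require {holding(d)}
    → {holding(d), ontable(f)}
  through step 1 (unstack(d,c)): drop {holding(d)}, keep {ontable(f)}, require {clear(d), handempty, on(d,c)}
    → {clear(d), handempty, on(d,c), ontable(f)}

== RESULT ==
["clear(d)", "handempty", "on(d,c)", "ontable(f)"]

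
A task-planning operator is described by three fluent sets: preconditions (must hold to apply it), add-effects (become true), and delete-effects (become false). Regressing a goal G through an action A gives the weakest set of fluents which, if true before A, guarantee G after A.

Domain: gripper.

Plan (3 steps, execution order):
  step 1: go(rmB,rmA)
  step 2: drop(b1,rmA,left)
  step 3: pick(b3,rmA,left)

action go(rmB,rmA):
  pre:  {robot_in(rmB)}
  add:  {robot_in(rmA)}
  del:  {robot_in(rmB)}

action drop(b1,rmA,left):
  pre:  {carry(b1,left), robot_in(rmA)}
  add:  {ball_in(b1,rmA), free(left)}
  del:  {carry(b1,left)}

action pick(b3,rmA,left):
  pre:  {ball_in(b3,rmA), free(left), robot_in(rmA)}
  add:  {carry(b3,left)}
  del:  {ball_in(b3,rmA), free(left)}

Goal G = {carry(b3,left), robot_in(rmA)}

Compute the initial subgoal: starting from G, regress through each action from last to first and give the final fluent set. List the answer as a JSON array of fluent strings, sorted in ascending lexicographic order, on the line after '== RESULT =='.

Work backward from the goal:
  through step 3 (pick(b3,rmA,left)): drop {carry(b3,left)}, keep {robot_in(rmA)}, require {ball_in(b3,rmA), free(left), robot_in(rmA)}
    → {ball_in(b3,rmA), free(left), robot_in(rmA)}
  through step 2 (drop(b1,rmA,left)): drop {free(left)}, keep {ball_in(b3,rmA), robot_in(rmA)}, require {carry(b1,left), robot_in(rmA)}
    → {ball_in(b3,rmA), carry(b1,left), robot_in(rmA)}
  through step 1 (go(rmB,rmA)): drop {robot_in(rmA)}, keep {ball_in(b3,rmA), carry(b1,left)}, require {robot_in(rmB)}
    → {ball_in(b3,rmA), carry(b1,left), robot_in(rmB)}

== RESULT ==
["ball_in(b3,rmA)", "carry(b1,left)", "robot_in(rmB)"]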